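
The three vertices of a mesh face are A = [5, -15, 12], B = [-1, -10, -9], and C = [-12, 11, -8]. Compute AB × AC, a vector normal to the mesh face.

AB = (-6, 5, -21)
AC = (-17, 26, -20)
i: 5·(-20) - (-21)·26 = -100 - (-546) = 446
j: (-21)·(-17) - (-6)·(-20) = 357 - 120 = 237
k: (-6)·26 - 5·(-17) = -156 - (-85) = -71
AB × AC = (446, 237, -71)

(446, 237, -71)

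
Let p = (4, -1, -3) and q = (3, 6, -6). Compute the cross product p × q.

(24, 15, 27)

i: (-1)·(-6) - (-3)·6 = 6 - (-18) = 24
j: (-3)·3 - 4·(-6) = -9 - (-24) = 15
k: 4·6 - (-1)·3 = 24 - (-3) = 27
p × q = (24, 15, 27)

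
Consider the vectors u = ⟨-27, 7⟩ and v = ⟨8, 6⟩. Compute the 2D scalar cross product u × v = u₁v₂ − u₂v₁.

-218

(-27)·6 - 7·8 = -162 - 56 = -218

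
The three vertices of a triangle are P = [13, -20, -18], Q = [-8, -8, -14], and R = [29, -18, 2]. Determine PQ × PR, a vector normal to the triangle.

(232, 484, -234)

PQ = (-21, 12, 4)
PR = (16, 2, 20)
i: 12·20 - 4·2 = 240 - 8 = 232
j: 4·16 - (-21)·20 = 64 - (-420) = 484
k: (-21)·2 - 12·16 = -42 - 192 = -234
PQ × PR = (232, 484, -234)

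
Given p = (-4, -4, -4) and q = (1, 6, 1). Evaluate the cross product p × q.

i: (-4)·1 - (-4)·6 = -4 - (-24) = 20
j: (-4)·1 - (-4)·1 = -4 - (-4) = 0
k: (-4)·6 - (-4)·1 = -24 - (-4) = -20
p × q = (20, 0, -20)

(20, 0, -20)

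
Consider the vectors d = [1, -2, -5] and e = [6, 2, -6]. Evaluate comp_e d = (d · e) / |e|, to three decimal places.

d · e = 1·6 + (-2)·2 + (-5)·(-6) = 6 - 4 + 30 = 32
|e| = √(36 + 4 + 36) = √76 ≈ 8.7178
comp_e d = 32 / √76 ≈ 3.671

3.671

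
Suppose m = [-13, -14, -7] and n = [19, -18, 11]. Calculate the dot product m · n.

m · n = (-13)·19 + (-14)·(-18) + (-7)·11 = -247 + 252 - 77 = -72

-72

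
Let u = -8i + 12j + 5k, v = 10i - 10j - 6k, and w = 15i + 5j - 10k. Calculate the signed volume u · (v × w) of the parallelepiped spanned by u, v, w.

80

v × w:
i: (-10)·(-10) - (-6)·5 = 100 - (-30) = 130
j: (-6)·15 - 10·(-10) = -90 - (-100) = 10
k: 10·5 - (-10)·15 = 50 - (-150) = 200
v × w = (130, 10, 200)
u · (v × w) = (-8)·130 + 12·10 + 5·200 = -1040 + 120 + 1000 = 80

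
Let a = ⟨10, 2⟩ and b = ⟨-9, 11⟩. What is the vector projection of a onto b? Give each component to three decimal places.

(3.030, -3.703)

a · b = 10·(-9) + 2·11 = -90 + 22 = -68
|b|² = 81 + 121 = 202
proj_b a = (-68/202) · (-9, 11) ≈ (3.030, -3.703)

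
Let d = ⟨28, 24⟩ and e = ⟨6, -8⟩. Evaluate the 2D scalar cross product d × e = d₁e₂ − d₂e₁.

-368

28·(-8) - 24·6 = -224 - 144 = -368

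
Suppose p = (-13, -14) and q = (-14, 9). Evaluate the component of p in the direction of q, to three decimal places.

3.365

p · q = (-13)·(-14) + (-14)·9 = 182 - 126 = 56
|q| = √(196 + 81) = √277 ≈ 16.6433
comp_q p = 56 / √277 ≈ 3.365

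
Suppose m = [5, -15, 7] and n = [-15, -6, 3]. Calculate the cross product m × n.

i: (-15)·3 - 7·(-6) = -45 - (-42) = -3
j: 7·(-15) - 5·3 = -105 - 15 = -120
k: 5·(-6) - (-15)·(-15) = -30 - 225 = -255
m × n = (-3, -120, -255)

(-3, -120, -255)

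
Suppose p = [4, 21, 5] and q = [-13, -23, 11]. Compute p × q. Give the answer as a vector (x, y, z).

(346, -109, 181)

i: 21·11 - 5·(-23) = 231 - (-115) = 346
j: 5·(-13) - 4·11 = -65 - 44 = -109
k: 4·(-23) - 21·(-13) = -92 - (-273) = 181
p × q = (346, -109, 181)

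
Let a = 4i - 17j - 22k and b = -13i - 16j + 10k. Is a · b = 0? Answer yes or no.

a · b = 4·(-13) + (-17)·(-16) + (-22)·10 = -52 + 272 - 220 = 0
Zero, so the vectors are orthogonal.

yes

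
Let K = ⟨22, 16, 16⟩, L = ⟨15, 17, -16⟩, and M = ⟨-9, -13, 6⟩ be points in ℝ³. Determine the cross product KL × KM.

KL = (-7, 1, -32)
KM = (-31, -29, -10)
i: 1·(-10) - (-32)·(-29) = -10 - 928 = -938
j: (-32)·(-31) - (-7)·(-10) = 992 - 70 = 922
k: (-7)·(-29) - 1·(-31) = 203 - (-31) = 234
KL × KM = (-938, 922, 234)

(-938, 922, 234)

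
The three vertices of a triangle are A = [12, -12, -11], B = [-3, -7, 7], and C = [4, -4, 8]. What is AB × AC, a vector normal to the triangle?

(-49, 141, -80)

AB = (-15, 5, 18)
AC = (-8, 8, 19)
i: 5·19 - 18·8 = 95 - 144 = -49
j: 18·(-8) - (-15)·19 = -144 - (-285) = 141
k: (-15)·8 - 5·(-8) = -120 - (-40) = -80
AB × AC = (-49, 141, -80)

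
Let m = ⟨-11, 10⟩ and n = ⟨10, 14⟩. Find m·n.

30

m · n = (-11)·10 + 10·14 = -110 + 140 = 30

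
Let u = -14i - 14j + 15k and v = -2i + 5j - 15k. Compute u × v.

(135, -240, -98)

i: (-14)·(-15) - 15·5 = 210 - 75 = 135
j: 15·(-2) - (-14)·(-15) = -30 - 210 = -240
k: (-14)·5 - (-14)·(-2) = -70 - 28 = -98
u × v = (135, -240, -98)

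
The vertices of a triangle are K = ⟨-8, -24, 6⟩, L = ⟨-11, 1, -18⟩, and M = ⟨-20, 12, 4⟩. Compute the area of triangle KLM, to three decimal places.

KL = (-3, 25, -24),  KM = (-12, 36, -2)
i: 25·(-2) - (-24)·36 = -50 - (-864) = 814
j: (-24)·(-12) - (-3)·(-2) = 288 - 6 = 282
k: (-3)·36 - 25·(-12) = -108 - (-300) = 192
KL × KM = (814, 282, 192)
|KL × KM| = √778984 ≈ 882.6007
area = ½ · 882.6007 ≈ 441.300

441.300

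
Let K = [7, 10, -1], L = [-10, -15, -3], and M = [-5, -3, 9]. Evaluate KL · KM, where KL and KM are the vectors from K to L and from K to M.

509

KL = L − K = (-17, -25, -2)
KM = M − K = (-12, -13, 10)
KL · KM = (-17)·(-12) + (-25)·(-13) + (-2)·10 = 204 + 325 - 20 = 509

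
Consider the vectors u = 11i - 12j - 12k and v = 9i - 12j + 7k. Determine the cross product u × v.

i: (-12)·7 - (-12)·(-12) = -84 - 144 = -228
j: (-12)·9 - 11·7 = -108 - 77 = -185
k: 11·(-12) - (-12)·9 = -132 - (-108) = -24
u × v = (-228, -185, -24)

(-228, -185, -24)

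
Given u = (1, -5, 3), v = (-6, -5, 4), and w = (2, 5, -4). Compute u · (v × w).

v × w:
i: (-5)·(-4) - 4·5 = 20 - 20 = 0
j: 4·2 - (-6)·(-4) = 8 - 24 = -16
k: (-6)·5 - (-5)·2 = -30 - (-10) = -20
v × w = (0, -16, -20)
u · (v × w) = 1·0 + (-5)·(-16) + 3·(-20) = 0 + 80 - 60 = 20

20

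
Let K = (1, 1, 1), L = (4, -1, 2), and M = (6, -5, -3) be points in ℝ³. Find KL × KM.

(14, 17, -8)

KL = (3, -2, 1)
KM = (5, -6, -4)
i: (-2)·(-4) - 1·(-6) = 8 - (-6) = 14
j: 1·5 - 3·(-4) = 5 - (-12) = 17
k: 3·(-6) - (-2)·5 = -18 - (-10) = -8
KL × KM = (14, 17, -8)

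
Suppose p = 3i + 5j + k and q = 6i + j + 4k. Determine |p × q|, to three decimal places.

i: 5·4 - 1·1 = 20 - 1 = 19
j: 1·6 - 3·4 = 6 - 12 = -6
k: 3·1 - 5·6 = 3 - 30 = -27
p × q = (19, -6, -27)
|p × q| = √(19² + (-6)² + (-27)²) = √1126 ≈ 33.5559

33.556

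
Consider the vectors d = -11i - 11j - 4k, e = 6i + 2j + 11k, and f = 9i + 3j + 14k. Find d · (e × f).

-110

e × f:
i: 2·14 - 11·3 = 28 - 33 = -5
j: 11·9 - 6·14 = 99 - 84 = 15
k: 6·3 - 2·9 = 18 - 18 = 0
e × f = (-5, 15, 0)
d · (e × f) = (-11)·(-5) + (-11)·15 + (-4)·0 = 55 - 165 + 0 = -110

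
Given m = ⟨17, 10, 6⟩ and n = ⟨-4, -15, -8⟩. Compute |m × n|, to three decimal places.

i: 10·(-8) - 6·(-15) = -80 - (-90) = 10
j: 6·(-4) - 17·(-8) = -24 - (-136) = 112
k: 17·(-15) - 10·(-4) = -255 - (-40) = -215
m × n = (10, 112, -215)
|m × n| = √(10² + 112² + (-215)²) = √58869 ≈ 242.6293

242.629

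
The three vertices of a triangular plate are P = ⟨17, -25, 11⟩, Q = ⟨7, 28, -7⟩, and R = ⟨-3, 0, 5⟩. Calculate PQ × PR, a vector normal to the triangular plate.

PQ = (-10, 53, -18)
PR = (-20, 25, -6)
i: 53·(-6) - (-18)·25 = -318 - (-450) = 132
j: (-18)·(-20) - (-10)·(-6) = 360 - 60 = 300
k: (-10)·25 - 53·(-20) = -250 - (-1060) = 810
PQ × PR = (132, 300, 810)

(132, 300, 810)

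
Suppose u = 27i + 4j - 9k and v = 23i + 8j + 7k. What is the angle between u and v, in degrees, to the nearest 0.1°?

u · v = 27·23 + 4·8 + (-9)·7 = 621 + 32 - 63 = 590
|u|² = 729 + 16 + 81 = 826,  |u| = √826 ≈ 28.740216
|v|² = 529 + 64 + 49 = 642,  |v| = √642 ≈ 25.337719
cos θ = 590 / (28.740216 · 25.337719) ≈ 0.81020
θ = arccos(0.81020) ≈ 35.9°

35.9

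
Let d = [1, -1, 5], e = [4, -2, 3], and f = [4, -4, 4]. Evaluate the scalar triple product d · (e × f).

e × f:
i: (-2)·4 - 3·(-4) = -8 - (-12) = 4
j: 3·4 - 4·4 = 12 - 16 = -4
k: 4·(-4) - (-2)·4 = -16 - (-8) = -8
e × f = (4, -4, -8)
d · (e × f) = 1·4 + (-1)·(-4) + 5·(-8) = 4 + 4 - 40 = -32

-32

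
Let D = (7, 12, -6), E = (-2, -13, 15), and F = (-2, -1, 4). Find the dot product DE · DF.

DE = E − D = (-9, -25, 21)
DF = F − D = (-9, -13, 10)
DE · DF = (-9)·(-9) + (-25)·(-13) + 21·10 = 81 + 325 + 210 = 616

616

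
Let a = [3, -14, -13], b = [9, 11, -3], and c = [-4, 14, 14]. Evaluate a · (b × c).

b × c:
i: 11·14 - (-3)·14 = 154 - (-42) = 196
j: (-3)·(-4) - 9·14 = 12 - 126 = -114
k: 9·14 - 11·(-4) = 126 - (-44) = 170
b × c = (196, -114, 170)
a · (b × c) = 3·196 + (-14)·(-114) + (-13)·170 = 588 + 1596 - 2210 = -26

-26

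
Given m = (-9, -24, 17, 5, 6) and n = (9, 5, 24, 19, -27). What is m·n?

m · n = (-9)·9 + (-24)·5 + 17·24 + 5·19 + 6·(-27) = -81 - 120 + 408 + 95 - 162 = 140

140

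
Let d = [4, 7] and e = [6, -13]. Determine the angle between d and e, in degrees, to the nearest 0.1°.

125.5

d · e = 4·6 + 7·(-13) = 24 - 91 = -67
|d|² = 16 + 49 = 65,  |d| = √65 ≈ 8.062258
|e|² = 36 + 169 = 205,  |e| = √205 ≈ 14.317821
cos θ = -67 / (8.062258 · 14.317821) ≈ -0.58042
θ = arccos(-0.58042) ≈ 125.5°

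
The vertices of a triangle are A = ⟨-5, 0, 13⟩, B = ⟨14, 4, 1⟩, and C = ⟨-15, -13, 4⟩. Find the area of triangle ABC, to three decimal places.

202.728

AB = (19, 4, -12),  AC = (-10, -13, -9)
i: 4·(-9) - (-12)·(-13) = -36 - 156 = -192
j: (-12)·(-10) - 19·(-9) = 120 - (-171) = 291
k: 19·(-13) - 4·(-10) = -247 - (-40) = -207
AB × AC = (-192, 291, -207)
|AB × AC| = √164394 ≈ 405.4553
area = ½ · 405.4553 ≈ 202.728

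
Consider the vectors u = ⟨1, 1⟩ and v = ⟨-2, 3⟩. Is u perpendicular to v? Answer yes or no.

no

u · v = 1·(-2) + 1·3 = -2 + 3 = 1
Nonzero, so the vectors are not orthogonal.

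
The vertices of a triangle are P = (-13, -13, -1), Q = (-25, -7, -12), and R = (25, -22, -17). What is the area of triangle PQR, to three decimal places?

PQ = (-12, 6, -11),  PR = (38, -9, -16)
i: 6·(-16) - (-11)·(-9) = -96 - 99 = -195
j: (-11)·38 - (-12)·(-16) = -418 - 192 = -610
k: (-12)·(-9) - 6·38 = 108 - 228 = -120
PQ × PR = (-195, -610, -120)
|PQ × PR| = √424525 ≈ 651.5558
area = ½ · 651.5558 ≈ 325.778

325.778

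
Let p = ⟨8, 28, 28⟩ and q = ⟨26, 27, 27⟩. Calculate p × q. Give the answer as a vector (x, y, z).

(0, 512, -512)

i: 28·27 - 28·27 = 756 - 756 = 0
j: 28·26 - 8·27 = 728 - 216 = 512
k: 8·27 - 28·26 = 216 - 728 = -512
p × q = (0, 512, -512)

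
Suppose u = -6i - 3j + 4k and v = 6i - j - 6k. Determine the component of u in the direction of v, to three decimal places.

-6.671

u · v = (-6)·6 + (-3)·(-1) + 4·(-6) = -36 + 3 - 24 = -57
|v| = √(36 + 1 + 36) = √73 ≈ 8.5440
comp_v u = -57 / √73 ≈ -6.671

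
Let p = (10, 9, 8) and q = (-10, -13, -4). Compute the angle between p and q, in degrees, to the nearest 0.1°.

p · q = 10·(-10) + 9·(-13) + 8·(-4) = -100 - 117 - 32 = -249
|p|² = 100 + 81 + 64 = 245,  |p| = √245 ≈ 15.652476
|q|² = 100 + 169 + 16 = 285,  |q| = √285 ≈ 16.881943
cos θ = -249 / (15.652476 · 16.881943) ≈ -0.94231
θ = arccos(-0.94231) ≈ 160.4°

160.4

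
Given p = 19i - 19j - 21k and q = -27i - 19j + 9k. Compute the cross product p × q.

(-570, 396, -874)

i: (-19)·9 - (-21)·(-19) = -171 - 399 = -570
j: (-21)·(-27) - 19·9 = 567 - 171 = 396
k: 19·(-19) - (-19)·(-27) = -361 - 513 = -874
p × q = (-570, 396, -874)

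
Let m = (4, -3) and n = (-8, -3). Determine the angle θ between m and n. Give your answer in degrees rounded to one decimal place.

122.6

m · n = 4·(-8) + (-3)·(-3) = -32 + 9 = -23
|m|² = 16 + 9 = 25,  |m| = √25 ≈ 5.000000
|n|² = 64 + 9 = 73,  |n| = √73 ≈ 8.544004
cos θ = -23 / (5.000000 · 8.544004) ≈ -0.53839
θ = arccos(-0.53839) ≈ 122.6°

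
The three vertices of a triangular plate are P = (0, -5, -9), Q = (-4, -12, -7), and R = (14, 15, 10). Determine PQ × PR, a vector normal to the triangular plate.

PQ = (-4, -7, 2)
PR = (14, 20, 19)
i: (-7)·19 - 2·20 = -133 - 40 = -173
j: 2·14 - (-4)·19 = 28 - (-76) = 104
k: (-4)·20 - (-7)·14 = -80 - (-98) = 18
PQ × PR = (-173, 104, 18)

(-173, 104, 18)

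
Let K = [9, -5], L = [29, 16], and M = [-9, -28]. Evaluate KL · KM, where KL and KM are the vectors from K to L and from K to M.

KL = L − K = (20, 21)
KM = M − K = (-18, -23)
KL · KM = 20·(-18) + 21·(-23) = -360 - 483 = -843

-843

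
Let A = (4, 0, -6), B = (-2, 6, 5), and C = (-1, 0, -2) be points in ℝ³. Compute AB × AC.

AB = (-6, 6, 11)
AC = (-5, 0, 4)
i: 6·4 - 11·0 = 24 - 0 = 24
j: 11·(-5) - (-6)·4 = -55 - (-24) = -31
k: (-6)·0 - 6·(-5) = 0 - (-30) = 30
AB × AC = (24, -31, 30)

(24, -31, 30)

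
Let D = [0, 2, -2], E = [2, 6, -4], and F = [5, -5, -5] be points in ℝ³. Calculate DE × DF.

DE = (2, 4, -2)
DF = (5, -7, -3)
i: 4·(-3) - (-2)·(-7) = -12 - 14 = -26
j: (-2)·5 - 2·(-3) = -10 - (-6) = -4
k: 2·(-7) - 4·5 = -14 - 20 = -34
DE × DF = (-26, -4, -34)

(-26, -4, -34)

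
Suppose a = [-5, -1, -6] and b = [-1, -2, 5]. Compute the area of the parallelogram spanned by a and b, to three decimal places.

36.483

i: (-1)·5 - (-6)·(-2) = -5 - 12 = -17
j: (-6)·(-1) - (-5)·5 = 6 - (-25) = 31
k: (-5)·(-2) - (-1)·(-1) = 10 - 1 = 9
a × b = (-17, 31, 9)
|a × b| = √((-17)² + 31² + 9²) = √1331 ≈ 36.4829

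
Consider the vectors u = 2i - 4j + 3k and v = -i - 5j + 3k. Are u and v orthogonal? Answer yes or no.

u · v = 2·(-1) + (-4)·(-5) + 3·3 = -2 + 20 + 9 = 27
Nonzero, so the vectors are not orthogonal.

no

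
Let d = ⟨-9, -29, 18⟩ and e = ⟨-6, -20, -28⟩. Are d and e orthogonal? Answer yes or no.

no

d · e = (-9)·(-6) + (-29)·(-20) + 18·(-28) = 54 + 580 - 504 = 130
Nonzero, so the vectors are not orthogonal.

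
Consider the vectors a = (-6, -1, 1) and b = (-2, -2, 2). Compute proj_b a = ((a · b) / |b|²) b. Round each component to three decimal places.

(-2.667, -2.667, 2.667)

a · b = (-6)·(-2) + (-1)·(-2) + 1·2 = 12 + 2 + 2 = 16
|b|² = 4 + 4 + 4 = 12
proj_b a = (16/12) · (-2, -2, 2) ≈ (-2.667, -2.667, 2.667)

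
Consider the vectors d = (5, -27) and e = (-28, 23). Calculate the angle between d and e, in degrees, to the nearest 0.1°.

d · e = 5·(-28) + (-27)·23 = -140 - 621 = -761
|d|² = 25 + 729 = 754,  |d| = √754 ≈ 27.459060
|e|² = 784 + 529 = 1313,  |e| = √1313 ≈ 36.235342
cos θ = -761 / (27.459060 · 36.235342) ≈ -0.76483
θ = arccos(-0.76483) ≈ 139.9°

139.9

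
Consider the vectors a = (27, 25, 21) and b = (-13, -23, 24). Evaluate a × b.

(1083, -921, -296)

i: 25·24 - 21·(-23) = 600 - (-483) = 1083
j: 21·(-13) - 27·24 = -273 - 648 = -921
k: 27·(-23) - 25·(-13) = -621 - (-325) = -296
a × b = (1083, -921, -296)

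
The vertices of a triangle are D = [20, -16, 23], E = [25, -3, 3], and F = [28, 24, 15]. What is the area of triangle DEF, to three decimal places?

356.382

DE = (5, 13, -20),  DF = (8, 40, -8)
i: 13·(-8) - (-20)·40 = -104 - (-800) = 696
j: (-20)·8 - 5·(-8) = -160 - (-40) = -120
k: 5·40 - 13·8 = 200 - 104 = 96
DE × DF = (696, -120, 96)
|DE × DF| = √508032 ≈ 712.7636
area = ½ · 712.7636 ≈ 356.382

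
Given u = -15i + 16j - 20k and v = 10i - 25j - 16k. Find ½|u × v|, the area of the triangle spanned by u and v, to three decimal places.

450.378

i: 16·(-16) - (-20)·(-25) = -256 - 500 = -756
j: (-20)·10 - (-15)·(-16) = -200 - 240 = -440
k: (-15)·(-25) - 16·10 = 375 - 160 = 215
u × v = (-756, -440, 215)
|u × v| = √((-756)² + (-440)² + 215²) = √811361 ≈ 900.7558
area = ½ · 900.7558 ≈ 450.378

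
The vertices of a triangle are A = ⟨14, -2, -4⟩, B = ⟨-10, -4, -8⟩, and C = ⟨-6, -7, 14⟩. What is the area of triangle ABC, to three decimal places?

260.615

AB = (-24, -2, -4),  AC = (-20, -5, 18)
i: (-2)·18 - (-4)·(-5) = -36 - 20 = -56
j: (-4)·(-20) - (-24)·18 = 80 - (-432) = 512
k: (-24)·(-5) - (-2)·(-20) = 120 - 40 = 80
AB × AC = (-56, 512, 80)
|AB × AC| = √271680 ≈ 521.2293
area = ½ · 521.2293 ≈ 260.615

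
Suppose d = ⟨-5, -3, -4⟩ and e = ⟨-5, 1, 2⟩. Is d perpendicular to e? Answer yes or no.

no

d · e = (-5)·(-5) + (-3)·1 + (-4)·2 = 25 - 3 - 8 = 14
Nonzero, so the vectors are not orthogonal.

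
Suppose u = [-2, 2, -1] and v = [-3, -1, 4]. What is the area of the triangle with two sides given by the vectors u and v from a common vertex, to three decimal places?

i: 2·4 - (-1)·(-1) = 8 - 1 = 7
j: (-1)·(-3) - (-2)·4 = 3 - (-8) = 11
k: (-2)·(-1) - 2·(-3) = 2 - (-6) = 8
u × v = (7, 11, 8)
|u × v| = √(7² + 11² + 8²) = √234 ≈ 15.2971
area = ½ · 15.2971 ≈ 7.649

7.649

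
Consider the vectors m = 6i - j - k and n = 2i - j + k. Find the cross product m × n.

i: (-1)·1 - (-1)·(-1) = -1 - 1 = -2
j: (-1)·2 - 6·1 = -2 - 6 = -8
k: 6·(-1) - (-1)·2 = -6 - (-2) = -4
m × n = (-2, -8, -4)

(-2, -8, -4)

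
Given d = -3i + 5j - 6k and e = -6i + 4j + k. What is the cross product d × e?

i: 5·1 - (-6)·4 = 5 - (-24) = 29
j: (-6)·(-6) - (-3)·1 = 36 - (-3) = 39
k: (-3)·4 - 5·(-6) = -12 - (-30) = 18
d × e = (29, 39, 18)

(29, 39, 18)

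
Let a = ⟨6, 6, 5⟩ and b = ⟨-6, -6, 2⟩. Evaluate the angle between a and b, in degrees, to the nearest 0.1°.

136.2

a · b = 6·(-6) + 6·(-6) + 5·2 = -36 - 36 + 10 = -62
|a|² = 36 + 36 + 25 = 97,  |a| = √97 ≈ 9.848858
|b|² = 36 + 36 + 4 = 76,  |b| = √76 ≈ 8.717798
cos θ = -62 / (9.848858 · 8.717798) ≈ -0.72210
θ = arccos(-0.72210) ≈ 136.2°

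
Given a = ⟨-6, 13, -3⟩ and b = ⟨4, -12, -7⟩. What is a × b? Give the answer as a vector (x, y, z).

i: 13·(-7) - (-3)·(-12) = -91 - 36 = -127
j: (-3)·4 - (-6)·(-7) = -12 - 42 = -54
k: (-6)·(-12) - 13·4 = 72 - 52 = 20
a × b = (-127, -54, 20)

(-127, -54, 20)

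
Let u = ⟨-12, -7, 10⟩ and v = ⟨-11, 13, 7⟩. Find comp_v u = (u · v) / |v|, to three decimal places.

6.029

u · v = (-12)·(-11) + (-7)·13 + 10·7 = 132 - 91 + 70 = 111
|v| = √(121 + 169 + 49) = √339 ≈ 18.4120
comp_v u = 111 / √339 ≈ 6.029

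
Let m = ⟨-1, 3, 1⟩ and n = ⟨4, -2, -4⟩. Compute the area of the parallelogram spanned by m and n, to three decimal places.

14.142

i: 3·(-4) - 1·(-2) = -12 - (-2) = -10
j: 1·4 - (-1)·(-4) = 4 - 4 = 0
k: (-1)·(-2) - 3·4 = 2 - 12 = -10
m × n = (-10, 0, -10)
|m × n| = √((-10)² + 0² + (-10)²) = √200 ≈ 14.1421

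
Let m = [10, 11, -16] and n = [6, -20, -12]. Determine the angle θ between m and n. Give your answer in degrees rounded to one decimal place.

86.5

m · n = 10·6 + 11·(-20) + (-16)·(-12) = 60 - 220 + 192 = 32
|m|² = 100 + 121 + 256 = 477,  |m| = √477 ≈ 21.840330
|n|² = 36 + 400 + 144 = 580,  |n| = √580 ≈ 24.083189
cos θ = 32 / (21.840330 · 24.083189) ≈ 0.06084
θ = arccos(0.06084) ≈ 86.5°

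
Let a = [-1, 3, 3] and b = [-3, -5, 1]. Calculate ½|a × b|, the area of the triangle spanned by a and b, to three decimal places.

i: 3·1 - 3·(-5) = 3 - (-15) = 18
j: 3·(-3) - (-1)·1 = -9 - (-1) = -8
k: (-1)·(-5) - 3·(-3) = 5 - (-9) = 14
a × b = (18, -8, 14)
|a × b| = √(18² + (-8)² + 14²) = √584 ≈ 24.1661
area = ½ · 24.1661 ≈ 12.083

12.083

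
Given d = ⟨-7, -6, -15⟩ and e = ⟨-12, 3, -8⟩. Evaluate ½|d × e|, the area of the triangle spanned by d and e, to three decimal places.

90.380

i: (-6)·(-8) - (-15)·3 = 48 - (-45) = 93
j: (-15)·(-12) - (-7)·(-8) = 180 - 56 = 124
k: (-7)·3 - (-6)·(-12) = -21 - 72 = -93
d × e = (93, 124, -93)
|d × e| = √(93² + 124² + (-93)²) = √32674 ≈ 180.7595
area = ½ · 180.7595 ≈ 90.380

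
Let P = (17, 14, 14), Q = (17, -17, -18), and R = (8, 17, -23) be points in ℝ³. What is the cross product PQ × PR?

(1243, 288, -279)

PQ = (0, -31, -32)
PR = (-9, 3, -37)
i: (-31)·(-37) - (-32)·3 = 1147 - (-96) = 1243
j: (-32)·(-9) - 0·(-37) = 288 - 0 = 288
k: 0·3 - (-31)·(-9) = 0 - 279 = -279
PQ × PR = (1243, 288, -279)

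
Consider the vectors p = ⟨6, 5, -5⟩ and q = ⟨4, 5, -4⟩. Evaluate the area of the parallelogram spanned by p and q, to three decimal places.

i: 5·(-4) - (-5)·5 = -20 - (-25) = 5
j: (-5)·4 - 6·(-4) = -20 - (-24) = 4
k: 6·5 - 5·4 = 30 - 20 = 10
p × q = (5, 4, 10)
|p × q| = √(5² + 4² + 10²) = √141 ≈ 11.8743

11.874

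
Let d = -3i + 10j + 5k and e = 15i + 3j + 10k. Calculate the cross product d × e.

i: 10·10 - 5·3 = 100 - 15 = 85
j: 5·15 - (-3)·10 = 75 - (-30) = 105
k: (-3)·3 - 10·15 = -9 - 150 = -159
d × e = (85, 105, -159)

(85, 105, -159)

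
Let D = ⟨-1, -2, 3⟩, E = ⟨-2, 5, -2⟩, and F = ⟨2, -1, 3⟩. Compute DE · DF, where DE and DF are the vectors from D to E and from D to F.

4

DE = E − D = (-1, 7, -5)
DF = F − D = (3, 1, 0)
DE · DF = (-1)·3 + 7·1 + (-5)·0 = -3 + 7 + 0 = 4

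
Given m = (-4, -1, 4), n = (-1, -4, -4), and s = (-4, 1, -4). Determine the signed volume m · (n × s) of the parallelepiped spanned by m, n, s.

-160

n × s:
i: (-4)·(-4) - (-4)·1 = 16 - (-4) = 20
j: (-4)·(-4) - (-1)·(-4) = 16 - 4 = 12
k: (-1)·1 - (-4)·(-4) = -1 - 16 = -17
n × s = (20, 12, -17)
m · (n × s) = (-4)·20 + (-1)·12 + 4·(-17) = -80 - 12 - 68 = -160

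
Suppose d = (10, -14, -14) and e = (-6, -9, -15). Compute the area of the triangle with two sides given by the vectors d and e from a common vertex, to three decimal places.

151.730

i: (-14)·(-15) - (-14)·(-9) = 210 - 126 = 84
j: (-14)·(-6) - 10·(-15) = 84 - (-150) = 234
k: 10·(-9) - (-14)·(-6) = -90 - 84 = -174
d × e = (84, 234, -174)
|d × e| = √(84² + 234² + (-174)²) = √92088 ≈ 303.4600
area = ½ · 303.4600 ≈ 151.730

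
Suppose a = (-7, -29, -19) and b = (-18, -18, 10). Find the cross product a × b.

i: (-29)·10 - (-19)·(-18) = -290 - 342 = -632
j: (-19)·(-18) - (-7)·10 = 342 - (-70) = 412
k: (-7)·(-18) - (-29)·(-18) = 126 - 522 = -396
a × b = (-632, 412, -396)

(-632, 412, -396)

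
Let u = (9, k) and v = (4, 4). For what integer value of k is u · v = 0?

u · v = 9·4 + k·4 = 36 + 4k
Set equal to 0: 4k = -36, so k = -9.

-9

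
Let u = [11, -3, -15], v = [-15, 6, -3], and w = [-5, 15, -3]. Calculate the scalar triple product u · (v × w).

v × w:
i: 6·(-3) - (-3)·15 = -18 - (-45) = 27
j: (-3)·(-5) - (-15)·(-3) = 15 - 45 = -30
k: (-15)·15 - 6·(-5) = -225 - (-30) = -195
v × w = (27, -30, -195)
u · (v × w) = 11·27 + (-3)·(-30) + (-15)·(-195) = 297 + 90 + 2925 = 3312

3312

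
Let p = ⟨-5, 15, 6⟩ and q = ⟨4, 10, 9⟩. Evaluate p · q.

p · q = (-5)·4 + 15·10 + 6·9 = -20 + 150 + 54 = 184

184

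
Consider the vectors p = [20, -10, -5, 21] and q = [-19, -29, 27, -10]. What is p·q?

-435

p · q = 20·(-19) + (-10)·(-29) + (-5)·27 + 21·(-10) = -380 + 290 - 135 - 210 = -435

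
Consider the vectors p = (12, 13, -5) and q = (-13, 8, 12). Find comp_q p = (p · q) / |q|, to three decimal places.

p · q = 12·(-13) + 13·8 + (-5)·12 = -156 + 104 - 60 = -112
|q| = √(169 + 64 + 144) = √377 ≈ 19.4165
comp_q p = -112 / √377 ≈ -5.768

-5.768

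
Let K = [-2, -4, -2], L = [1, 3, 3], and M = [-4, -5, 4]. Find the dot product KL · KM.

17

KL = L − K = (3, 7, 5)
KM = M − K = (-2, -1, 6)
KL · KM = 3·(-2) + 7·(-1) + 5·6 = -6 - 7 + 30 = 17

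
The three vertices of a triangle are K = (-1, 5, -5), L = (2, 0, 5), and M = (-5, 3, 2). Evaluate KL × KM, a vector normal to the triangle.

KL = (3, -5, 10)
KM = (-4, -2, 7)
i: (-5)·7 - 10·(-2) = -35 - (-20) = -15
j: 10·(-4) - 3·7 = -40 - 21 = -61
k: 3·(-2) - (-5)·(-4) = -6 - 20 = -26
KL × KM = (-15, -61, -26)

(-15, -61, -26)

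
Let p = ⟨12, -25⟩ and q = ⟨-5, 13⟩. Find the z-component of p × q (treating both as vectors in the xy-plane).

31

12·13 - (-25)·(-5) = 156 - 125 = 31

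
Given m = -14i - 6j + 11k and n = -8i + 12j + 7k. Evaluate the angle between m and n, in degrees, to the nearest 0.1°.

67.1

m · n = (-14)·(-8) + (-6)·12 + 11·7 = 112 - 72 + 77 = 117
|m|² = 196 + 36 + 121 = 353,  |m| = √353 ≈ 18.788294
|n|² = 64 + 144 + 49 = 257,  |n| = √257 ≈ 16.031220
cos θ = 117 / (18.788294 · 16.031220) ≈ 0.38845
θ = arccos(0.38845) ≈ 67.1°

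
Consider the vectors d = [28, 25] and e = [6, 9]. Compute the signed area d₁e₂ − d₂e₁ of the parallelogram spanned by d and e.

102

28·9 - 25·6 = 252 - 150 = 102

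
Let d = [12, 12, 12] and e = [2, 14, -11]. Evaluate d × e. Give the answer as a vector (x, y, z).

i: 12·(-11) - 12·14 = -132 - 168 = -300
j: 12·2 - 12·(-11) = 24 - (-132) = 156
k: 12·14 - 12·2 = 168 - 24 = 144
d × e = (-300, 156, 144)

(-300, 156, 144)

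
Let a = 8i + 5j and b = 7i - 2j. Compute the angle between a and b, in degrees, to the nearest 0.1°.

a · b = 8·7 + 5·(-2) = 56 - 10 = 46
|a|² = 64 + 25 = 89,  |a| = √89 ≈ 9.433981
|b|² = 49 + 4 = 53,  |b| = √53 ≈ 7.280110
cos θ = 46 / (9.433981 · 7.280110) ≈ 0.66977
θ = arccos(0.66977) ≈ 48.0°

48.0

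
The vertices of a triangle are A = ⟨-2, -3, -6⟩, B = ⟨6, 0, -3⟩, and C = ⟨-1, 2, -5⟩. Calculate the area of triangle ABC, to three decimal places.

AB = (8, 3, 3),  AC = (1, 5, 1)
i: 3·1 - 3·5 = 3 - 15 = -12
j: 3·1 - 8·1 = 3 - 8 = -5
k: 8·5 - 3·1 = 40 - 3 = 37
AB × AC = (-12, -5, 37)
|AB × AC| = √1538 ≈ 39.2173
area = ½ · 39.2173 ≈ 19.609

19.609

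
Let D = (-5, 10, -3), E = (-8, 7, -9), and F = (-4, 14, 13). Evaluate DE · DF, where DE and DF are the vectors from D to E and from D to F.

DE = E − D = (-3, -3, -6)
DF = F − D = (1, 4, 16)
DE · DF = (-3)·1 + (-3)·4 + (-6)·16 = -3 - 12 - 96 = -111

-111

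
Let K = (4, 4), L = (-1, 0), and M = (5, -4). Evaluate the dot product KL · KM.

27

KL = L − K = (-5, -4)
KM = M − K = (1, -8)
KL · KM = (-5)·1 + (-4)·(-8) = -5 + 32 = 27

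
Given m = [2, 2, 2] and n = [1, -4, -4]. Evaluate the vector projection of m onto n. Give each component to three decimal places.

m · n = 2·1 + 2·(-4) + 2·(-4) = 2 - 8 - 8 = -14
|n|² = 1 + 16 + 16 = 33
proj_n m = (-14/33) · (1, -4, -4) ≈ (-0.424, 1.697, 1.697)

(-0.424, 1.697, 1.697)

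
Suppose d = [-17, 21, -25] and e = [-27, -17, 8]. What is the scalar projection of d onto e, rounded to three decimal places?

d · e = (-17)·(-27) + 21·(-17) + (-25)·8 = 459 - 357 - 200 = -98
|e| = √(729 + 289 + 64) = √1082 ≈ 32.8938
comp_e d = -98 / √1082 ≈ -2.979

-2.979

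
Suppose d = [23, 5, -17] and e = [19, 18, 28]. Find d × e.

(446, -967, 319)

i: 5·28 - (-17)·18 = 140 - (-306) = 446
j: (-17)·19 - 23·28 = -323 - 644 = -967
k: 23·18 - 5·19 = 414 - 95 = 319
d × e = (446, -967, 319)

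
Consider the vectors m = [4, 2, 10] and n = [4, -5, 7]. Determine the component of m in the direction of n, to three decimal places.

8.011

m · n = 4·4 + 2·(-5) + 10·7 = 16 - 10 + 70 = 76
|n| = √(16 + 25 + 49) = √90 ≈ 9.4868
comp_n m = 76 / √90 ≈ 8.011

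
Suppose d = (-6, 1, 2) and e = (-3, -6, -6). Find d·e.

d · e = (-6)·(-3) + 1·(-6) + 2·(-6) = 18 - 6 - 12 = 0

0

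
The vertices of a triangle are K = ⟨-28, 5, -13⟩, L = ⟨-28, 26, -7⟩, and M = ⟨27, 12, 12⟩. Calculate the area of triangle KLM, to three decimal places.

647.343

KL = (0, 21, 6),  KM = (55, 7, 25)
i: 21·25 - 6·7 = 525 - 42 = 483
j: 6·55 - 0·25 = 330 - 0 = 330
k: 0·7 - 21·55 = 0 - 1155 = -1155
KL × KM = (483, 330, -1155)
|KL × KM| = √1676214 ≈ 1294.6868
area = ½ · 1294.6868 ≈ 647.343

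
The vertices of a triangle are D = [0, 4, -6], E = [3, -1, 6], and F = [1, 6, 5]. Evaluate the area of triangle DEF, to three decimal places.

DE = (3, -5, 12),  DF = (1, 2, 11)
i: (-5)·11 - 12·2 = -55 - 24 = -79
j: 12·1 - 3·11 = 12 - 33 = -21
k: 3·2 - (-5)·1 = 6 - (-5) = 11
DE × DF = (-79, -21, 11)
|DE × DF| = √6803 ≈ 82.4803
area = ½ · 82.4803 ≈ 41.240

41.240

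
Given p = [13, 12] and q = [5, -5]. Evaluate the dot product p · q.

p · q = 13·5 + 12·(-5) = 65 - 60 = 5

5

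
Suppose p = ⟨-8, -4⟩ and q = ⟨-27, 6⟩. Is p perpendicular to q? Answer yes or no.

p · q = (-8)·(-27) + (-4)·6 = 216 - 24 = 192
Nonzero, so the vectors are not orthogonal.

no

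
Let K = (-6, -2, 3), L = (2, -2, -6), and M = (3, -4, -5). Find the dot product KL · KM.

144

KL = L − K = (8, 0, -9)
KM = M − K = (9, -2, -8)
KL · KM = 8·9 + 0·(-2) + (-9)·(-8) = 72 + 0 + 72 = 144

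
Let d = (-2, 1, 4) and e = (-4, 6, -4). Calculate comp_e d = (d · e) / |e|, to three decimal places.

d · e = (-2)·(-4) + 1·6 + 4·(-4) = 8 + 6 - 16 = -2
|e| = √(16 + 36 + 16) = √68 ≈ 8.2462
comp_e d = -2 / √68 ≈ -0.243

-0.243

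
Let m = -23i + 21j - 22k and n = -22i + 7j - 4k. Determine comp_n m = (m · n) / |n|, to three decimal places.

31.625

m · n = (-23)·(-22) + 21·7 + (-22)·(-4) = 506 + 147 + 88 = 741
|n| = √(484 + 49 + 16) = √549 ≈ 23.4307
comp_n m = 741 / √549 ≈ 31.625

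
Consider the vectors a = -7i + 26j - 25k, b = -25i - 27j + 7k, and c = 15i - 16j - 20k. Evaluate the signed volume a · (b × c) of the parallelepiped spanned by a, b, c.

b × c:
i: (-27)·(-20) - 7·(-16) = 540 - (-112) = 652
j: 7·15 - (-25)·(-20) = 105 - 500 = -395
k: (-25)·(-16) - (-27)·15 = 400 - (-405) = 805
b × c = (652, -395, 805)
a · (b × c) = (-7)·652 + 26·(-395) + (-25)·805 = -4564 - 10270 - 20125 = -34959

-34959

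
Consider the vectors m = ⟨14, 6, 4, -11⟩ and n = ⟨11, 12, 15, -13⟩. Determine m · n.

m · n = 14·11 + 6·12 + 4·15 + (-11)·(-13) = 154 + 72 + 60 + 143 = 429

429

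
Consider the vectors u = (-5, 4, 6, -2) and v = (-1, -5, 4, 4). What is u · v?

u · v = (-5)·(-1) + 4·(-5) + 6·4 + (-2)·4 = 5 - 20 + 24 - 8 = 1

1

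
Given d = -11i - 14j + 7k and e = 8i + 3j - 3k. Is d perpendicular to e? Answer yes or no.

d · e = (-11)·8 + (-14)·3 + 7·(-3) = -88 - 42 - 21 = -151
Nonzero, so the vectors are not orthogonal.

no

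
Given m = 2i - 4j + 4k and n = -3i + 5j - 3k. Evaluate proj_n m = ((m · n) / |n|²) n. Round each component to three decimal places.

m · n = 2·(-3) + (-4)·5 + 4·(-3) = -6 - 20 - 12 = -38
|n|² = 9 + 25 + 9 = 43
proj_n m = (-38/43) · (-3, 5, -3) ≈ (2.651, -4.419, 2.651)

(2.651, -4.419, 2.651)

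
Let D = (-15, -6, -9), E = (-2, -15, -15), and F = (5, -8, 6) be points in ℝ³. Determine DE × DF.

(-147, -315, 154)

DE = (13, -9, -6)
DF = (20, -2, 15)
i: (-9)·15 - (-6)·(-2) = -135 - 12 = -147
j: (-6)·20 - 13·15 = -120 - 195 = -315
k: 13·(-2) - (-9)·20 = -26 - (-180) = 154
DE × DF = (-147, -315, 154)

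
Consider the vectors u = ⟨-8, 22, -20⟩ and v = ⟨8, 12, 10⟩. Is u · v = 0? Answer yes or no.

yes

u · v = (-8)·8 + 22·12 + (-20)·10 = -64 + 264 - 200 = 0
Zero, so the vectors are orthogonal.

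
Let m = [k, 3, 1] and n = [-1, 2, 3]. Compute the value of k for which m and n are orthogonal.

9

m · n = k·(-1) + 3·2 + 1·3 = 9 - 1k
Set equal to 0: -1k = -9, so k = 9.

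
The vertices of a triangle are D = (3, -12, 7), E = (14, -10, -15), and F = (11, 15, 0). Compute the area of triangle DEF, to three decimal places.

326.022

DE = (11, 2, -22),  DF = (8, 27, -7)
i: 2·(-7) - (-22)·27 = -14 - (-594) = 580
j: (-22)·8 - 11·(-7) = -176 - (-77) = -99
k: 11·27 - 2·8 = 297 - 16 = 281
DE × DF = (580, -99, 281)
|DE × DF| = √425162 ≈ 652.0445
area = ½ · 652.0445 ≈ 326.022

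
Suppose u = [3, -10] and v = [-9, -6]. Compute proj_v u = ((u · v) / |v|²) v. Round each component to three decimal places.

u · v = 3·(-9) + (-10)·(-6) = -27 + 60 = 33
|v|² = 81 + 36 = 117
proj_v u = (33/117) · (-9, -6) ≈ (-2.538, -1.692)

(-2.538, -1.692)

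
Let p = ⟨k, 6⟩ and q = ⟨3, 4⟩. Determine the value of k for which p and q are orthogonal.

-8

p · q = k·3 + 6·4 = 24 + 3k
Set equal to 0: 3k = -24, so k = -8.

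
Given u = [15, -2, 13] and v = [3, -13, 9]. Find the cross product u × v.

(151, -96, -189)

i: (-2)·9 - 13·(-13) = -18 - (-169) = 151
j: 13·3 - 15·9 = 39 - 135 = -96
k: 15·(-13) - (-2)·3 = -195 - (-6) = -189
u × v = (151, -96, -189)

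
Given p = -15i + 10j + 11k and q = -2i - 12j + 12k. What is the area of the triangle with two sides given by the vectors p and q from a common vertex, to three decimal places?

179.212

i: 10·12 - 11·(-12) = 120 - (-132) = 252
j: 11·(-2) - (-15)·12 = -22 - (-180) = 158
k: (-15)·(-12) - 10·(-2) = 180 - (-20) = 200
p × q = (252, 158, 200)
|p × q| = √(252² + 158² + 200²) = √128468 ≈ 358.4243
area = ½ · 358.4243 ≈ 179.212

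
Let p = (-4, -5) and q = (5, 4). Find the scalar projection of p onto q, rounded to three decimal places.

-6.247

p · q = (-4)·5 + (-5)·4 = -20 - 20 = -40
|q| = √(25 + 16) = √41 ≈ 6.4031
comp_q p = -40 / √41 ≈ -6.247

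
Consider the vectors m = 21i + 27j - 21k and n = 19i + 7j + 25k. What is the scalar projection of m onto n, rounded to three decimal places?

m · n = 21·19 + 27·7 + (-21)·25 = 399 + 189 - 525 = 63
|n| = √(361 + 49 + 625) = √1035 ≈ 32.1714
comp_n m = 63 / √1035 ≈ 1.958

1.958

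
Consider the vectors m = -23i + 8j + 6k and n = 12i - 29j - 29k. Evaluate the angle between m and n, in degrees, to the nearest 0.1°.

m · n = (-23)·12 + 8·(-29) + 6·(-29) = -276 - 232 - 174 = -682
|m|² = 529 + 64 + 36 = 629,  |m| = √629 ≈ 25.079872
|n|² = 144 + 841 + 841 = 1826,  |n| = √1826 ≈ 42.731721
cos θ = -682 / (25.079872 · 42.731721) ≈ -0.63637
θ = arccos(-0.63637) ≈ 129.5°

129.5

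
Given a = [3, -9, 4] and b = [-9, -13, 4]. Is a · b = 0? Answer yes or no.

a · b = 3·(-9) + (-9)·(-13) + 4·4 = -27 + 117 + 16 = 106
Nonzero, so the vectors are not orthogonal.

no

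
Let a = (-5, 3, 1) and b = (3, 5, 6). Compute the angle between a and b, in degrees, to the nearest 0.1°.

83.0

a · b = (-5)·3 + 3·5 + 1·6 = -15 + 15 + 6 = 6
|a|² = 25 + 9 + 1 = 35,  |a| = √35 ≈ 5.916080
|b|² = 9 + 25 + 36 = 70,  |b| = √70 ≈ 8.366600
cos θ = 6 / (5.916080 · 8.366600) ≈ 0.12122
θ = arccos(0.12122) ≈ 83.0°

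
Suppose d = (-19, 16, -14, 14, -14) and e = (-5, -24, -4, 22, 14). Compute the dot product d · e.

d · e = (-19)·(-5) + 16·(-24) + (-14)·(-4) + 14·22 + (-14)·14 = 95 - 384 + 56 + 308 - 196 = -121

-121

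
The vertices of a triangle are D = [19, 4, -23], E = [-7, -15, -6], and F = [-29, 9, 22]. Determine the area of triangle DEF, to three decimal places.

DE = (-26, -19, 17),  DF = (-48, 5, 45)
i: (-19)·45 - 17·5 = -855 - 85 = -940
j: 17·(-48) - (-26)·45 = -816 - (-1170) = 354
k: (-26)·5 - (-19)·(-48) = -130 - 912 = -1042
DE × DF = (-940, 354, -1042)
|DE × DF| = √2094680 ≈ 1447.3009
area = ½ · 1447.3009 ≈ 723.650

723.650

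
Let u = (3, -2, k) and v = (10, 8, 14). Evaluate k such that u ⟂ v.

-1

u · v = 3·10 + (-2)·8 + k·14 = 14 + 14k
Set equal to 0: 14k = -14, so k = -1.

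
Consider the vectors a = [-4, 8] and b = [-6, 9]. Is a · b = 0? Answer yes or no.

a · b = (-4)·(-6) + 8·9 = 24 + 72 = 96
Nonzero, so the vectors are not orthogonal.

no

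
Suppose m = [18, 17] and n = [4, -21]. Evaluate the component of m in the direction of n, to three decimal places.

m · n = 18·4 + 17·(-21) = 72 - 357 = -285
|n| = √(16 + 441) = √457 ≈ 21.3776
comp_n m = -285 / √457 ≈ -13.332

-13.332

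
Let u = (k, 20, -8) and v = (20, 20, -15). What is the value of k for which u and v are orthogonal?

u · v = k·20 + 20·20 + (-8)·(-15) = 520 + 20k
Set equal to 0: 20k = -520, so k = -26.

-26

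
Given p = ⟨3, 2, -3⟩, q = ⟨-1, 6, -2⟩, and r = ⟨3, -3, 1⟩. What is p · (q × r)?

35

q × r:
i: 6·1 - (-2)·(-3) = 6 - 6 = 0
j: (-2)·3 - (-1)·1 = -6 - (-1) = -5
k: (-1)·(-3) - 6·3 = 3 - 18 = -15
q × r = (0, -5, -15)
p · (q × r) = 3·0 + 2·(-5) + (-3)·(-15) = 0 - 10 + 45 = 35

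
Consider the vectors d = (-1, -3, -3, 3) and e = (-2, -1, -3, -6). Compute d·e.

-4

d · e = (-1)·(-2) + (-3)·(-1) + (-3)·(-3) + 3·(-6) = 2 + 3 + 9 - 18 = -4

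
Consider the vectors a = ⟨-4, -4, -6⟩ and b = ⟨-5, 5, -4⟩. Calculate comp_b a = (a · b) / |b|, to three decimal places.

2.954

a · b = (-4)·(-5) + (-4)·5 + (-6)·(-4) = 20 - 20 + 24 = 24
|b| = √(25 + 25 + 16) = √66 ≈ 8.1240
comp_b a = 24 / √66 ≈ 2.954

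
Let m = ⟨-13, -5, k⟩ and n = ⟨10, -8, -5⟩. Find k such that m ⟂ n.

-18

m · n = (-13)·10 + (-5)·(-8) + k·(-5) = -90 - 5k
Set equal to 0: -5k = 90, so k = -18.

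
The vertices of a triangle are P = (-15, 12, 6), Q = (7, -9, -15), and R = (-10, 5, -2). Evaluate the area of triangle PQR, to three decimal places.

PQ = (22, -21, -21),  PR = (5, -7, -8)
i: (-21)·(-8) - (-21)·(-7) = 168 - 147 = 21
j: (-21)·5 - 22·(-8) = -105 - (-176) = 71
k: 22·(-7) - (-21)·5 = -154 - (-105) = -49
PQ × PR = (21, 71, -49)
|PQ × PR| = √7883 ≈ 88.7863
area = ½ · 88.7863 ≈ 44.393

44.393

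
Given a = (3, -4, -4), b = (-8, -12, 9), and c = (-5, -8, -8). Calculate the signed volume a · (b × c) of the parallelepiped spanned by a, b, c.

b × c:
i: (-12)·(-8) - 9·(-8) = 96 - (-72) = 168
j: 9·(-5) - (-8)·(-8) = -45 - 64 = -109
k: (-8)·(-8) - (-12)·(-5) = 64 - 60 = 4
b × c = (168, -109, 4)
a · (b × c) = 3·168 + (-4)·(-109) + (-4)·4 = 504 + 436 - 16 = 924

924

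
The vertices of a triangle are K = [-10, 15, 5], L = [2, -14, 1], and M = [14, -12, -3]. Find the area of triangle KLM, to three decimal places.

KL = (12, -29, -4),  KM = (24, -27, -8)
i: (-29)·(-8) - (-4)·(-27) = 232 - 108 = 124
j: (-4)·24 - 12·(-8) = -96 - (-96) = 0
k: 12·(-27) - (-29)·24 = -324 - (-696) = 372
KL × KM = (124, 0, 372)
|KL × KM| = √153760 ≈ 392.1224
area = ½ · 392.1224 ≈ 196.061

196.061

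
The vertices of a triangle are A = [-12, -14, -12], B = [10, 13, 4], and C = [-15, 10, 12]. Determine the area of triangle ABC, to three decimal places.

AB = (22, 27, 16),  AC = (-3, 24, 24)
i: 27·24 - 16·24 = 648 - 384 = 264
j: 16·(-3) - 22·24 = -48 - 528 = -576
k: 22·24 - 27·(-3) = 528 - (-81) = 609
AB × AC = (264, -576, 609)
|AB × AC| = √772353 ≈ 878.8362
area = ½ · 878.8362 ≈ 439.418

439.418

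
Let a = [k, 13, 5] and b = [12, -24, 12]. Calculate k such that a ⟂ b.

a · b = k·12 + 13·(-24) + 5·12 = -252 + 12k
Set equal to 0: 12k = 252, so k = 21.

21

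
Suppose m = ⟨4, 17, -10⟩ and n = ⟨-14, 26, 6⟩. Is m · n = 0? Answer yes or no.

no

m · n = 4·(-14) + 17·26 + (-10)·6 = -56 + 442 - 60 = 326
Nonzero, so the vectors are not orthogonal.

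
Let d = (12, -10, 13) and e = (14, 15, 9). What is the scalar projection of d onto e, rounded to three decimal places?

d · e = 12·14 + (-10)·15 + 13·9 = 168 - 150 + 117 = 135
|e| = √(196 + 225 + 81) = √502 ≈ 22.4054
comp_e d = 135 / √502 ≈ 6.025

6.025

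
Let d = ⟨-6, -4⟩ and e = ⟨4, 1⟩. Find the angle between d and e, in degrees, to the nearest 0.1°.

160.3

d · e = (-6)·4 + (-4)·1 = -24 - 4 = -28
|d|² = 36 + 16 = 52,  |d| = √52 ≈ 7.211103
|e|² = 16 + 1 = 17,  |e| = √17 ≈ 4.123106
cos θ = -28 / (7.211103 · 4.123106) ≈ -0.94174
θ = arccos(-0.94174) ≈ 160.3°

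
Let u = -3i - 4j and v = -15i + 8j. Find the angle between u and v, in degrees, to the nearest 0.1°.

81.2

u · v = (-3)·(-15) + (-4)·8 = 45 - 32 = 13
|u|² = 9 + 16 = 25,  |u| = √25 ≈ 5.000000
|v|² = 225 + 64 = 289,  |v| = √289 ≈ 17.000000
cos θ = 13 / (5.000000 · 17.000000) ≈ 0.15294
θ = arccos(0.15294) ≈ 81.2°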